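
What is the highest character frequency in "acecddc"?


Input: acecddc
Character counts:
  'a': 1
  'c': 3
  'd': 2
  'e': 1
Maximum frequency: 3

3


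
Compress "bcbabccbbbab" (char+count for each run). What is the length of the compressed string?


Input: bcbabccbbbab
Runs:
  'b' x 1 => "b1"
  'c' x 1 => "c1"
  'b' x 1 => "b1"
  'a' x 1 => "a1"
  'b' x 1 => "b1"
  'c' x 2 => "c2"
  'b' x 3 => "b3"
  'a' x 1 => "a1"
  'b' x 1 => "b1"
Compressed: "b1c1b1a1b1c2b3a1b1"
Compressed length: 18

18


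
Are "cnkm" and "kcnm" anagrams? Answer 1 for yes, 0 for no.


Strings: "cnkm", "kcnm"
Sorted first:  ckmn
Sorted second: ckmn
Sorted forms match => anagrams

1


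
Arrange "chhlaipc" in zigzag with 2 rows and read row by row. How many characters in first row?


Zigzag "chhlaipc" into 2 rows:
Placing characters:
  'c' => row 0
  'h' => row 1
  'h' => row 0
  'l' => row 1
  'a' => row 0
  'i' => row 1
  'p' => row 0
  'c' => row 1
Rows:
  Row 0: "chap"
  Row 1: "hlic"
First row length: 4

4


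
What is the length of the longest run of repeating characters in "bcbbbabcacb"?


Input: "bcbbbabcacb"
Scanning for longest run:
  Position 1 ('c'): new char, reset run to 1
  Position 2 ('b'): new char, reset run to 1
  Position 3 ('b'): continues run of 'b', length=2
  Position 4 ('b'): continues run of 'b', length=3
  Position 5 ('a'): new char, reset run to 1
  Position 6 ('b'): new char, reset run to 1
  Position 7 ('c'): new char, reset run to 1
  Position 8 ('a'): new char, reset run to 1
  Position 9 ('c'): new char, reset run to 1
  Position 10 ('b'): new char, reset run to 1
Longest run: 'b' with length 3

3


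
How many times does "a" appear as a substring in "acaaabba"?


Searching for "a" in "acaaabba"
Scanning each position:
  Position 0: "a" => MATCH
  Position 1: "c" => no
  Position 2: "a" => MATCH
  Position 3: "a" => MATCH
  Position 4: "a" => MATCH
  Position 5: "b" => no
  Position 6: "b" => no
  Position 7: "a" => MATCH
Total occurrences: 5

5


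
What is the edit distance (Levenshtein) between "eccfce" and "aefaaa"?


Computing edit distance: "eccfce" -> "aefaaa"
DP table:
           a    e    f    a    a    a
      0    1    2    3    4    5    6
  e   1    1    1    2    3    4    5
  c   2    2    2    2    3    4    5
  c   3    3    3    3    3    4    5
  f   4    4    4    3    4    4    5
  c   5    5    5    4    4    5    5
  e   6    6    5    5    5    5    6
Edit distance = dp[6][6] = 6

6


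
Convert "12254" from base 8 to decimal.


Input: "12254" in base 8
Positional expansion:
  Digit '1' (value 1) x 8^4 = 4096
  Digit '2' (value 2) x 8^3 = 1024
  Digit '2' (value 2) x 8^2 = 128
  Digit '5' (value 5) x 8^1 = 40
  Digit '4' (value 4) x 8^0 = 4
Sum = 5292

5292


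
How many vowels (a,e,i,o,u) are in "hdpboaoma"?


Input: hdpboaoma
Checking each character:
  'h' at position 0: consonant
  'd' at position 1: consonant
  'p' at position 2: consonant
  'b' at position 3: consonant
  'o' at position 4: vowel (running total: 1)
  'a' at position 5: vowel (running total: 2)
  'o' at position 6: vowel (running total: 3)
  'm' at position 7: consonant
  'a' at position 8: vowel (running total: 4)
Total vowels: 4

4


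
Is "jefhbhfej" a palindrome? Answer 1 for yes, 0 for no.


Input: jefhbhfej
Reversed: jefhbhfej
  Compare pos 0 ('j') with pos 8 ('j'): match
  Compare pos 1 ('e') with pos 7 ('e'): match
  Compare pos 2 ('f') with pos 6 ('f'): match
  Compare pos 3 ('h') with pos 5 ('h'): match
Result: palindrome

1


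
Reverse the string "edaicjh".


Input: edaicjh
Reading characters right to left:
  Position 6: 'h'
  Position 5: 'j'
  Position 4: 'c'
  Position 3: 'i'
  Position 2: 'a'
  Position 1: 'd'
  Position 0: 'e'
Reversed: hjciade

hjciade


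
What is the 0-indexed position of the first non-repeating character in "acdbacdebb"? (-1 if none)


Input: acdbacdebb
Character frequencies:
  'a': 2
  'b': 3
  'c': 2
  'd': 2
  'e': 1
Scanning left to right for freq == 1:
  Position 0 ('a'): freq=2, skip
  Position 1 ('c'): freq=2, skip
  Position 2 ('d'): freq=2, skip
  Position 3 ('b'): freq=3, skip
  Position 4 ('a'): freq=2, skip
  Position 5 ('c'): freq=2, skip
  Position 6 ('d'): freq=2, skip
  Position 7 ('e'): unique! => answer = 7

7


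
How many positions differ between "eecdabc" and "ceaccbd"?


Comparing "eecdabc" and "ceaccbd" position by position:
  Position 0: 'e' vs 'c' => DIFFER
  Position 1: 'e' vs 'e' => same
  Position 2: 'c' vs 'a' => DIFFER
  Position 3: 'd' vs 'c' => DIFFER
  Position 4: 'a' vs 'c' => DIFFER
  Position 5: 'b' vs 'b' => same
  Position 6: 'c' vs 'd' => DIFFER
Positions that differ: 5

5


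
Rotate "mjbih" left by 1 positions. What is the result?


Input: "mjbih", rotate left by 1
First 1 characters: "m"
Remaining characters: "jbih"
Concatenate remaining + first: "jbih" + "m" = "jbihm"

jbihm


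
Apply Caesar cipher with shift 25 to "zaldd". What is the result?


Caesar cipher: shift "zaldd" by 25
  'z' (pos 25) + 25 = pos 24 = 'y'
  'a' (pos 0) + 25 = pos 25 = 'z'
  'l' (pos 11) + 25 = pos 10 = 'k'
  'd' (pos 3) + 25 = pos 2 = 'c'
  'd' (pos 3) + 25 = pos 2 = 'c'
Result: yzkcc

yzkcc


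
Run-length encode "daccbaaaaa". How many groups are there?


Input: daccbaaaaa
Scanning for consecutive runs:
  Group 1: 'd' x 1 (positions 0-0)
  Group 2: 'a' x 1 (positions 1-1)
  Group 3: 'c' x 2 (positions 2-3)
  Group 4: 'b' x 1 (positions 4-4)
  Group 5: 'a' x 5 (positions 5-9)
Total groups: 5

5


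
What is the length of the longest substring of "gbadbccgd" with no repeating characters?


Input: "gbadbccgd"
Sliding window (track last position of each char):
  Position 0 ('g'): window [0,0] length 1 -- new best
  Position 1 ('b'): window [0,1] length 2 -- new best
  Position 2 ('a'): window [0,2] length 3 -- new best
  Position 3 ('d'): window [0,3] length 4 -- new best
  Position 4 ('b'): repeat (last at 1), move window start to 2
  Position 4 ('b'): window [2,4] length 3
  Position 5 ('c'): window [2,5] length 4
  Position 6 ('c'): repeat (last at 5), move window start to 6
  Position 6 ('c'): window [6,6] length 1
  Position 7 ('g'): window [6,7] length 2
  Position 8 ('d'): window [6,8] length 3
Longest substring with no repeats: "gbad" with length 4

4


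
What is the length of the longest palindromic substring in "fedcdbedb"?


Input: "fedcdbedb"
Checking substrings for palindromes:
  [2:5] "dcd" (len 3) => palindrome
Longest palindromic substring: "dcd" with length 3

3


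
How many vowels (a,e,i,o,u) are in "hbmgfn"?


Input: hbmgfn
Checking each character:
  'h' at position 0: consonant
  'b' at position 1: consonant
  'm' at position 2: consonant
  'g' at position 3: consonant
  'f' at position 4: consonant
  'n' at position 5: consonant
Total vowels: 0

0


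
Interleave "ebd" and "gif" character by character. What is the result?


Interleaving "ebd" and "gif":
  Position 0: 'e' from first, 'g' from second => "eg"
  Position 1: 'b' from first, 'i' from second => "bi"
  Position 2: 'd' from first, 'f' from second => "df"
Result: egbidf

egbidf


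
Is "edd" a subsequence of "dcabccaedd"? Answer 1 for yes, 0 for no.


Check if "edd" is a subsequence of "dcabccaedd"
Greedy scan:
  Position 0 ('d'): no match needed
  Position 1 ('c'): no match needed
  Position 2 ('a'): no match needed
  Position 3 ('b'): no match needed
  Position 4 ('c'): no match needed
  Position 5 ('c'): no match needed
  Position 6 ('a'): no match needed
  Position 7 ('e'): matches sub[0] = 'e'
  Position 8 ('d'): matches sub[1] = 'd'
  Position 9 ('d'): matches sub[2] = 'd'
All 3 characters matched => is a subsequence

1


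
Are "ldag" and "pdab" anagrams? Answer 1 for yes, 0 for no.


Strings: "ldag", "pdab"
Sorted first:  adgl
Sorted second: abdp
Differ at position 1: 'd' vs 'b' => not anagrams

0


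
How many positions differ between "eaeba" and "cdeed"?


Comparing "eaeba" and "cdeed" position by position:
  Position 0: 'e' vs 'c' => DIFFER
  Position 1: 'a' vs 'd' => DIFFER
  Position 2: 'e' vs 'e' => same
  Position 3: 'b' vs 'e' => DIFFER
  Position 4: 'a' vs 'd' => DIFFER
Positions that differ: 4

4


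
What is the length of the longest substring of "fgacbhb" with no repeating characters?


Input: "fgacbhb"
Sliding window (track last position of each char):
  Position 0 ('f'): window [0,0] length 1 -- new best
  Position 1 ('g'): window [0,1] length 2 -- new best
  Position 2 ('a'): window [0,2] length 3 -- new best
  Position 3 ('c'): window [0,3] length 4 -- new best
  Position 4 ('b'): window [0,4] length 5 -- new best
  Position 5 ('h'): window [0,5] length 6 -- new best
  Position 6 ('b'): repeat (last at 4), move window start to 5
  Position 6 ('b'): window [5,6] length 2
Longest substring with no repeats: "fgacbh" with length 6

6


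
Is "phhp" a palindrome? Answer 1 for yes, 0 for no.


Input: phhp
Reversed: phhp
  Compare pos 0 ('p') with pos 3 ('p'): match
  Compare pos 1 ('h') with pos 2 ('h'): match
Result: palindrome

1


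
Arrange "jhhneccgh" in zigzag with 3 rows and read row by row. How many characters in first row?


Zigzag "jhhneccgh" into 3 rows:
Placing characters:
  'j' => row 0
  'h' => row 1
  'h' => row 2
  'n' => row 1
  'e' => row 0
  'c' => row 1
  'c' => row 2
  'g' => row 1
  'h' => row 0
Rows:
  Row 0: "jeh"
  Row 1: "hncg"
  Row 2: "hc"
First row length: 3

3


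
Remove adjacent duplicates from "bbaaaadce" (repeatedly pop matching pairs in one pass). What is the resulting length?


Input: bbaaaadce
Stack-based adjacent duplicate removal:
  Read 'b': push. Stack: b
  Read 'b': matches stack top 'b' => pop. Stack: (empty)
  Read 'a': push. Stack: a
  Read 'a': matches stack top 'a' => pop. Stack: (empty)
  Read 'a': push. Stack: a
  Read 'a': matches stack top 'a' => pop. Stack: (empty)
  Read 'd': push. Stack: d
  Read 'c': push. Stack: dc
  Read 'e': push. Stack: dce
Final stack: "dce" (length 3)

3


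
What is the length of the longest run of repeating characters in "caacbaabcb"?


Input: "caacbaabcb"
Scanning for longest run:
  Position 1 ('a'): new char, reset run to 1
  Position 2 ('a'): continues run of 'a', length=2
  Position 3 ('c'): new char, reset run to 1
  Position 4 ('b'): new char, reset run to 1
  Position 5 ('a'): new char, reset run to 1
  Position 6 ('a'): continues run of 'a', length=2
  Position 7 ('b'): new char, reset run to 1
  Position 8 ('c'): new char, reset run to 1
  Position 9 ('b'): new char, reset run to 1
Longest run: 'a' with length 2

2


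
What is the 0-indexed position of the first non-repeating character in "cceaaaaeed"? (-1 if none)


Input: cceaaaaeed
Character frequencies:
  'a': 4
  'c': 2
  'd': 1
  'e': 3
Scanning left to right for freq == 1:
  Position 0 ('c'): freq=2, skip
  Position 1 ('c'): freq=2, skip
  Position 2 ('e'): freq=3, skip
  Position 3 ('a'): freq=4, skip
  Position 4 ('a'): freq=4, skip
  Position 5 ('a'): freq=4, skip
  Position 6 ('a'): freq=4, skip
  Position 7 ('e'): freq=3, skip
  Position 8 ('e'): freq=3, skip
  Position 9 ('d'): unique! => answer = 9

9


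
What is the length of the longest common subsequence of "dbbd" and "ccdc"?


LCS of "dbbd" and "ccdc"
DP table:
           c    c    d    c
      0    0    0    0    0
  d   0    0    0    1    1
  b   0    0    0    1    1
  b   0    0    0    1    1
  d   0    0    0    1    1
LCS length = dp[4][4] = 1

1


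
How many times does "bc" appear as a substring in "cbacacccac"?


Searching for "bc" in "cbacacccac"
Scanning each position:
  Position 0: "cb" => no
  Position 1: "ba" => no
  Position 2: "ac" => no
  Position 3: "ca" => no
  Position 4: "ac" => no
  Position 5: "cc" => no
  Position 6: "cc" => no
  Position 7: "ca" => no
  Position 8: "ac" => no
Total occurrences: 0

0


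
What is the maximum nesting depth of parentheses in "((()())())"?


Input: "((()())())"
Tracking depth:
  Position 0 '(': depth becomes 1
  Position 1 '(': depth becomes 2
  Position 2 '(': depth becomes 3
  Position 3 ')': depth becomes 2
  Position 4 '(': depth becomes 3
  Position 5 ')': depth becomes 2
  Position 6 ')': depth becomes 1
  Position 7 '(': depth becomes 2
  Position 8 ')': depth becomes 1
  Position 9 ')': depth becomes 0
Maximum depth reached: 3

3


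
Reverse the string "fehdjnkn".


Input: fehdjnkn
Reading characters right to left:
  Position 7: 'n'
  Position 6: 'k'
  Position 5: 'n'
  Position 4: 'j'
  Position 3: 'd'
  Position 2: 'h'
  Position 1: 'e'
  Position 0: 'f'
Reversed: nknjdhef

nknjdhef


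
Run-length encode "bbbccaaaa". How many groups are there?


Input: bbbccaaaa
Scanning for consecutive runs:
  Group 1: 'b' x 3 (positions 0-2)
  Group 2: 'c' x 2 (positions 3-4)
  Group 3: 'a' x 4 (positions 5-8)
Total groups: 3

3


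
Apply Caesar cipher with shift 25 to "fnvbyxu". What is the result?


Caesar cipher: shift "fnvbyxu" by 25
  'f' (pos 5) + 25 = pos 4 = 'e'
  'n' (pos 13) + 25 = pos 12 = 'm'
  'v' (pos 21) + 25 = pos 20 = 'u'
  'b' (pos 1) + 25 = pos 0 = 'a'
  'y' (pos 24) + 25 = pos 23 = 'x'
  'x' (pos 23) + 25 = pos 22 = 'w'
  'u' (pos 20) + 25 = pos 19 = 't'
Result: emuaxwt

emuaxwt


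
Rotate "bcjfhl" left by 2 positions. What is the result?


Input: "bcjfhl", rotate left by 2
First 2 characters: "bc"
Remaining characters: "jfhl"
Concatenate remaining + first: "jfhl" + "bc" = "jfhlbc"

jfhlbc


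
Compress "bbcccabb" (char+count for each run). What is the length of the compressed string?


Input: bbcccabb
Runs:
  'b' x 2 => "b2"
  'c' x 3 => "c3"
  'a' x 1 => "a1"
  'b' x 2 => "b2"
Compressed: "b2c3a1b2"
Compressed length: 8

8


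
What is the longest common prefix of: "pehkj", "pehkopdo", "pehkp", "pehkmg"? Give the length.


Words: pehkj, pehkopdo, pehkp, pehkmg
  Position 0: all 'p' => match
  Position 1: all 'e' => match
  Position 2: all 'h' => match
  Position 3: all 'k' => match
  Position 4: ('j', 'o', 'p', 'm') => mismatch, stop
LCP = "pehk" (length 4)

4


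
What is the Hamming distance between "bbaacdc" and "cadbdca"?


Comparing "bbaacdc" and "cadbdca" position by position:
  Position 0: 'b' vs 'c' => differ
  Position 1: 'b' vs 'a' => differ
  Position 2: 'a' vs 'd' => differ
  Position 3: 'a' vs 'b' => differ
  Position 4: 'c' vs 'd' => differ
  Position 5: 'd' vs 'c' => differ
  Position 6: 'c' vs 'a' => differ
Total differences (Hamming distance): 7

7


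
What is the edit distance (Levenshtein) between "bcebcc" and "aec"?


Computing edit distance: "bcebcc" -> "aec"
DP table:
           a    e    c
      0    1    2    3
  b   1    1    2    3
  c   2    2    2    2
  e   3    3    2    3
  b   4    4    3    3
  c   5    5    4    3
  c   6    6    5    4
Edit distance = dp[6][3] = 4

4


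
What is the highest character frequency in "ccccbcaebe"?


Input: ccccbcaebe
Character counts:
  'a': 1
  'b': 2
  'c': 5
  'e': 2
Maximum frequency: 5

5


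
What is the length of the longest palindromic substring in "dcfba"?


Input: "dcfba"
Checking substrings for palindromes:
  No multi-char palindromic substrings found
Longest palindromic substring: "d" with length 1

1


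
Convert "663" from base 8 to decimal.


Input: "663" in base 8
Positional expansion:
  Digit '6' (value 6) x 8^2 = 384
  Digit '6' (value 6) x 8^1 = 48
  Digit '3' (value 3) x 8^0 = 3
Sum = 435

435


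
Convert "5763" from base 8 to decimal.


Input: "5763" in base 8
Positional expansion:
  Digit '5' (value 5) x 8^3 = 2560
  Digit '7' (value 7) x 8^2 = 448
  Digit '6' (value 6) x 8^1 = 48
  Digit '3' (value 3) x 8^0 = 3
Sum = 3059

3059


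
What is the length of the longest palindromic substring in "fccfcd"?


Input: "fccfcd"
Checking substrings for palindromes:
  [0:4] "fccf" (len 4) => palindrome
  [2:5] "cfc" (len 3) => palindrome
  [1:3] "cc" (len 2) => palindrome
Longest palindromic substring: "fccf" with length 4

4


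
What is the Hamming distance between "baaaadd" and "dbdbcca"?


Comparing "baaaadd" and "dbdbcca" position by position:
  Position 0: 'b' vs 'd' => differ
  Position 1: 'a' vs 'b' => differ
  Position 2: 'a' vs 'd' => differ
  Position 3: 'a' vs 'b' => differ
  Position 4: 'a' vs 'c' => differ
  Position 5: 'd' vs 'c' => differ
  Position 6: 'd' vs 'a' => differ
Total differences (Hamming distance): 7

7


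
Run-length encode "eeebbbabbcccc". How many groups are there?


Input: eeebbbabbcccc
Scanning for consecutive runs:
  Group 1: 'e' x 3 (positions 0-2)
  Group 2: 'b' x 3 (positions 3-5)
  Group 3: 'a' x 1 (positions 6-6)
  Group 4: 'b' x 2 (positions 7-8)
  Group 5: 'c' x 4 (positions 9-12)
Total groups: 5

5


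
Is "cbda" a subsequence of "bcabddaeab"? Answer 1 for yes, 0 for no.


Check if "cbda" is a subsequence of "bcabddaeab"
Greedy scan:
  Position 0 ('b'): no match needed
  Position 1 ('c'): matches sub[0] = 'c'
  Position 2 ('a'): no match needed
  Position 3 ('b'): matches sub[1] = 'b'
  Position 4 ('d'): matches sub[2] = 'd'
  Position 5 ('d'): no match needed
  Position 6 ('a'): matches sub[3] = 'a'
  Position 7 ('e'): no match needed
  Position 8 ('a'): no match needed
  Position 9 ('b'): no match needed
All 4 characters matched => is a subsequence

1


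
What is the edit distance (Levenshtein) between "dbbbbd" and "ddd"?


Computing edit distance: "dbbbbd" -> "ddd"
DP table:
           d    d    d
      0    1    2    3
  d   1    0    1    2
  b   2    1    1    2
  b   3    2    2    2
  b   4    3    3    3
  b   5    4    4    4
  d   6    5    4    4
Edit distance = dp[6][3] = 4

4


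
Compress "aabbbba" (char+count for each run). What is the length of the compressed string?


Input: aabbbba
Runs:
  'a' x 2 => "a2"
  'b' x 4 => "b4"
  'a' x 1 => "a1"
Compressed: "a2b4a1"
Compressed length: 6

6


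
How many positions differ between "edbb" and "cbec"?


Comparing "edbb" and "cbec" position by position:
  Position 0: 'e' vs 'c' => DIFFER
  Position 1: 'd' vs 'b' => DIFFER
  Position 2: 'b' vs 'e' => DIFFER
  Position 3: 'b' vs 'c' => DIFFER
Positions that differ: 4

4


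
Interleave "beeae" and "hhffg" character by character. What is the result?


Interleaving "beeae" and "hhffg":
  Position 0: 'b' from first, 'h' from second => "bh"
  Position 1: 'e' from first, 'h' from second => "eh"
  Position 2: 'e' from first, 'f' from second => "ef"
  Position 3: 'a' from first, 'f' from second => "af"
  Position 4: 'e' from first, 'g' from second => "eg"
Result: bhehefafeg

bhehefafeg


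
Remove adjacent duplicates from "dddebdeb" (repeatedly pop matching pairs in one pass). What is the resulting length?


Input: dddebdeb
Stack-based adjacent duplicate removal:
  Read 'd': push. Stack: d
  Read 'd': matches stack top 'd' => pop. Stack: (empty)
  Read 'd': push. Stack: d
  Read 'e': push. Stack: de
  Read 'b': push. Stack: deb
  Read 'd': push. Stack: debd
  Read 'e': push. Stack: debde
  Read 'b': push. Stack: debdeb
Final stack: "debdeb" (length 6)

6


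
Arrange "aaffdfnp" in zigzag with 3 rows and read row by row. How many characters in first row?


Zigzag "aaffdfnp" into 3 rows:
Placing characters:
  'a' => row 0
  'a' => row 1
  'f' => row 2
  'f' => row 1
  'd' => row 0
  'f' => row 1
  'n' => row 2
  'p' => row 1
Rows:
  Row 0: "ad"
  Row 1: "affp"
  Row 2: "fn"
First row length: 2

2


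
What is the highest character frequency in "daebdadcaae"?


Input: daebdadcaae
Character counts:
  'a': 4
  'b': 1
  'c': 1
  'd': 3
  'e': 2
Maximum frequency: 4

4


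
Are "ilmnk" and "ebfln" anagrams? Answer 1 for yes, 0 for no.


Strings: "ilmnk", "ebfln"
Sorted first:  iklmn
Sorted second: befln
Differ at position 0: 'i' vs 'b' => not anagrams

0


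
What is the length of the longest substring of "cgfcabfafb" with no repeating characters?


Input: "cgfcabfafb"
Sliding window (track last position of each char):
  Position 0 ('c'): window [0,0] length 1 -- new best
  Position 1 ('g'): window [0,1] length 2 -- new best
  Position 2 ('f'): window [0,2] length 3 -- new best
  Position 3 ('c'): repeat (last at 0), move window start to 1
  Position 3 ('c'): window [1,3] length 3
  Position 4 ('a'): window [1,4] length 4 -- new best
  Position 5 ('b'): window [1,5] length 5 -- new best
  Position 6 ('f'): repeat (last at 2), move window start to 3
  Position 6 ('f'): window [3,6] length 4
  Position 7 ('a'): repeat (last at 4), move window start to 5
  Position 7 ('a'): window [5,7] length 3
  Position 8 ('f'): repeat (last at 6), move window start to 7
  Position 8 ('f'): window [7,8] length 2
  Position 9 ('b'): window [7,9] length 3
Longest substring with no repeats: "gfcab" with length 5

5


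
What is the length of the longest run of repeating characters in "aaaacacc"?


Input: "aaaacacc"
Scanning for longest run:
  Position 1 ('a'): continues run of 'a', length=2
  Position 2 ('a'): continues run of 'a', length=3
  Position 3 ('a'): continues run of 'a', length=4
  Position 4 ('c'): new char, reset run to 1
  Position 5 ('a'): new char, reset run to 1
  Position 6 ('c'): new char, reset run to 1
  Position 7 ('c'): continues run of 'c', length=2
Longest run: 'a' with length 4

4


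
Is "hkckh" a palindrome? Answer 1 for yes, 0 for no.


Input: hkckh
Reversed: hkckh
  Compare pos 0 ('h') with pos 4 ('h'): match
  Compare pos 1 ('k') with pos 3 ('k'): match
Result: palindrome

1


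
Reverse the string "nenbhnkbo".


Input: nenbhnkbo
Reading characters right to left:
  Position 8: 'o'
  Position 7: 'b'
  Position 6: 'k'
  Position 5: 'n'
  Position 4: 'h'
  Position 3: 'b'
  Position 2: 'n'
  Position 1: 'e'
  Position 0: 'n'
Reversed: obknhbnen

obknhbnen


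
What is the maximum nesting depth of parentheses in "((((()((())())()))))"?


Input: "((((()((())())()))))"
Tracking depth:
  Position 0 '(': depth becomes 1
  Position 1 '(': depth becomes 2
  Position 2 '(': depth becomes 3
  Position 3 '(': depth becomes 4
  Position 4 '(': depth becomes 5
  Position 5 ')': depth becomes 4
  Position 6 '(': depth becomes 5
  Position 7 '(': depth becomes 6
  Position 8 '(': depth becomes 7
  Position 9 ')': depth becomes 6
  Position 10 ')': depth becomes 5
  Position 11 '(': depth becomes 6
  Position 12 ')': depth becomes 5
  Position 13 ')': depth becomes 4
  Position 14 '(': depth becomes 5
  Position 15 ')': depth becomes 4
  Position 16 ')': depth becomes 3
  Position 17 ')': depth becomes 2
  Position 18 ')': depth becomes 1
  Position 19 ')': depth becomes 0
Maximum depth reached: 7

7


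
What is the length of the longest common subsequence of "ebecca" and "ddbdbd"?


LCS of "ebecca" and "ddbdbd"
DP table:
           d    d    b    d    b    d
      0    0    0    0    0    0    0
  e   0    0    0    0    0    0    0
  b   0    0    0    1    1    1    1
  e   0    0    0    1    1    1    1
  c   0    0    0    1    1    1    1
  c   0    0    0    1    1    1    1
  a   0    0    0    1    1    1    1
LCS length = dp[6][6] = 1

1


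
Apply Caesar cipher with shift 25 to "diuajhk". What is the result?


Caesar cipher: shift "diuajhk" by 25
  'd' (pos 3) + 25 = pos 2 = 'c'
  'i' (pos 8) + 25 = pos 7 = 'h'
  'u' (pos 20) + 25 = pos 19 = 't'
  'a' (pos 0) + 25 = pos 25 = 'z'
  'j' (pos 9) + 25 = pos 8 = 'i'
  'h' (pos 7) + 25 = pos 6 = 'g'
  'k' (pos 10) + 25 = pos 9 = 'j'
Result: chtzigj

chtzigj


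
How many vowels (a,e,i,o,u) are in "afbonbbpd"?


Input: afbonbbpd
Checking each character:
  'a' at position 0: vowel (running total: 1)
  'f' at position 1: consonant
  'b' at position 2: consonant
  'o' at position 3: vowel (running total: 2)
  'n' at position 4: consonant
  'b' at position 5: consonant
  'b' at position 6: consonant
  'p' at position 7: consonant
  'd' at position 8: consonant
Total vowels: 2

2


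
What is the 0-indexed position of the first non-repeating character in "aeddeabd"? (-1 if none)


Input: aeddeabd
Character frequencies:
  'a': 2
  'b': 1
  'd': 3
  'e': 2
Scanning left to right for freq == 1:
  Position 0 ('a'): freq=2, skip
  Position 1 ('e'): freq=2, skip
  Position 2 ('d'): freq=3, skip
  Position 3 ('d'): freq=3, skip
  Position 4 ('e'): freq=2, skip
  Position 5 ('a'): freq=2, skip
  Position 6 ('b'): unique! => answer = 6

6


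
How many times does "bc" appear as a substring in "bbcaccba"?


Searching for "bc" in "bbcaccba"
Scanning each position:
  Position 0: "bb" => no
  Position 1: "bc" => MATCH
  Position 2: "ca" => no
  Position 3: "ac" => no
  Position 4: "cc" => no
  Position 5: "cb" => no
  Position 6: "ba" => no
Total occurrences: 1

1


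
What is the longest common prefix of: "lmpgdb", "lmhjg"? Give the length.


Words: lmpgdb, lmhjg
  Position 0: all 'l' => match
  Position 1: all 'm' => match
  Position 2: ('p', 'h') => mismatch, stop
LCP = "lm" (length 2)

2


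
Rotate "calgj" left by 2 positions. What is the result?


Input: "calgj", rotate left by 2
First 2 characters: "ca"
Remaining characters: "lgj"
Concatenate remaining + first: "lgj" + "ca" = "lgjca"

lgjca


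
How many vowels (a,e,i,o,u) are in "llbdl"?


Input: llbdl
Checking each character:
  'l' at position 0: consonant
  'l' at position 1: consonant
  'b' at position 2: consonant
  'd' at position 3: consonant
  'l' at position 4: consonant
Total vowels: 0

0


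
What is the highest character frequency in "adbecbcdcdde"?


Input: adbecbcdcdde
Character counts:
  'a': 1
  'b': 2
  'c': 3
  'd': 4
  'e': 2
Maximum frequency: 4

4


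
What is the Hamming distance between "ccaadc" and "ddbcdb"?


Comparing "ccaadc" and "ddbcdb" position by position:
  Position 0: 'c' vs 'd' => differ
  Position 1: 'c' vs 'd' => differ
  Position 2: 'a' vs 'b' => differ
  Position 3: 'a' vs 'c' => differ
  Position 4: 'd' vs 'd' => same
  Position 5: 'c' vs 'b' => differ
Total differences (Hamming distance): 5

5


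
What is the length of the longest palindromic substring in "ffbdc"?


Input: "ffbdc"
Checking substrings for palindromes:
  [0:2] "ff" (len 2) => palindrome
Longest palindromic substring: "ff" with length 2

2


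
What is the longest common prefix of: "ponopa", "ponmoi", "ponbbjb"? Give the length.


Words: ponopa, ponmoi, ponbbjb
  Position 0: all 'p' => match
  Position 1: all 'o' => match
  Position 2: all 'n' => match
  Position 3: ('o', 'm', 'b') => mismatch, stop
LCP = "pon" (length 3)

3


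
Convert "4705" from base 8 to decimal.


Input: "4705" in base 8
Positional expansion:
  Digit '4' (value 4) x 8^3 = 2048
  Digit '7' (value 7) x 8^2 = 448
  Digit '0' (value 0) x 8^1 = 0
  Digit '5' (value 5) x 8^0 = 5
Sum = 2501

2501


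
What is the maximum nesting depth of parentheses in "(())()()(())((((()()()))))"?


Input: "(())()()(())((((()()()))))"
Tracking depth:
  Position 0 '(': depth becomes 1
  Position 1 '(': depth becomes 2
  Position 2 ')': depth becomes 1
  Position 3 ')': depth becomes 0
  Position 4 '(': depth becomes 1
  Position 5 ')': depth becomes 0
  Position 6 '(': depth becomes 1
  Position 7 ')': depth becomes 0
  Position 8 '(': depth becomes 1
  Position 9 '(': depth becomes 2
  Position 10 ')': depth becomes 1
  Position 11 ')': depth becomes 0
  Position 12 '(': depth becomes 1
  Position 13 '(': depth becomes 2
  Position 14 '(': depth becomes 3
  Position 15 '(': depth becomes 4
  Position 16 '(': depth becomes 5
  Position 17 ')': depth becomes 4
  Position 18 '(': depth becomes 5
  Position 19 ')': depth becomes 4
  Position 20 '(': depth becomes 5
  Position 21 ')': depth becomes 4
  Position 22 ')': depth becomes 3
  Position 23 ')': depth becomes 2
  Position 24 ')': depth becomes 1
  Position 25 ')': depth becomes 0
Maximum depth reached: 5

5


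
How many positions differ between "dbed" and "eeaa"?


Comparing "dbed" and "eeaa" position by position:
  Position 0: 'd' vs 'e' => DIFFER
  Position 1: 'b' vs 'e' => DIFFER
  Position 2: 'e' vs 'a' => DIFFER
  Position 3: 'd' vs 'a' => DIFFER
Positions that differ: 4

4


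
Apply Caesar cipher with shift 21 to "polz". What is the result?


Caesar cipher: shift "polz" by 21
  'p' (pos 15) + 21 = pos 10 = 'k'
  'o' (pos 14) + 21 = pos 9 = 'j'
  'l' (pos 11) + 21 = pos 6 = 'g'
  'z' (pos 25) + 21 = pos 20 = 'u'
Result: kjgu

kjgu


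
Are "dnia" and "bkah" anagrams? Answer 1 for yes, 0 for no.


Strings: "dnia", "bkah"
Sorted first:  adin
Sorted second: abhk
Differ at position 1: 'd' vs 'b' => not anagrams

0


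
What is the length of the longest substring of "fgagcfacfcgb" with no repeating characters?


Input: "fgagcfacfcgb"
Sliding window (track last position of each char):
  Position 0 ('f'): window [0,0] length 1 -- new best
  Position 1 ('g'): window [0,1] length 2 -- new best
  Position 2 ('a'): window [0,2] length 3 -- new best
  Position 3 ('g'): repeat (last at 1), move window start to 2
  Position 3 ('g'): window [2,3] length 2
  Position 4 ('c'): window [2,4] length 3
  Position 5 ('f'): window [2,5] length 4 -- new best
  Position 6 ('a'): repeat (last at 2), move window start to 3
  Position 6 ('a'): window [3,6] length 4
  Position 7 ('c'): repeat (last at 4), move window start to 5
  Position 7 ('c'): window [5,7] length 3
  Position 8 ('f'): repeat (last at 5), move window start to 6
  Position 8 ('f'): window [6,8] length 3
  Position 9 ('c'): repeat (last at 7), move window start to 8
  Position 9 ('c'): window [8,9] length 2
  Position 10 ('g'): window [8,10] length 3
  Position 11 ('b'): window [8,11] length 4
Longest substring with no repeats: "agcf" with length 4

4


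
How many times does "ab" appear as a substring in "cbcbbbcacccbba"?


Searching for "ab" in "cbcbbbcacccbba"
Scanning each position:
  Position 0: "cb" => no
  Position 1: "bc" => no
  Position 2: "cb" => no
  Position 3: "bb" => no
  Position 4: "bb" => no
  Position 5: "bc" => no
  Position 6: "ca" => no
  Position 7: "ac" => no
  Position 8: "cc" => no
  Position 9: "cc" => no
  Position 10: "cb" => no
  Position 11: "bb" => no
  Position 12: "ba" => no
Total occurrences: 0

0


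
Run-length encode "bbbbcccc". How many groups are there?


Input: bbbbcccc
Scanning for consecutive runs:
  Group 1: 'b' x 4 (positions 0-3)
  Group 2: 'c' x 4 (positions 4-7)
Total groups: 2

2


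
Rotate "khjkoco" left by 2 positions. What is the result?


Input: "khjkoco", rotate left by 2
First 2 characters: "kh"
Remaining characters: "jkoco"
Concatenate remaining + first: "jkoco" + "kh" = "jkocokh"

jkocokh


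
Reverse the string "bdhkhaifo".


Input: bdhkhaifo
Reading characters right to left:
  Position 8: 'o'
  Position 7: 'f'
  Position 6: 'i'
  Position 5: 'a'
  Position 4: 'h'
  Position 3: 'k'
  Position 2: 'h'
  Position 1: 'd'
  Position 0: 'b'
Reversed: ofiahkhdb

ofiahkhdb


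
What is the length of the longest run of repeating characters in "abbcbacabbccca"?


Input: "abbcbacabbccca"
Scanning for longest run:
  Position 1 ('b'): new char, reset run to 1
  Position 2 ('b'): continues run of 'b', length=2
  Position 3 ('c'): new char, reset run to 1
  Position 4 ('b'): new char, reset run to 1
  Position 5 ('a'): new char, reset run to 1
  Position 6 ('c'): new char, reset run to 1
  Position 7 ('a'): new char, reset run to 1
  Position 8 ('b'): new char, reset run to 1
  Position 9 ('b'): continues run of 'b', length=2
  Position 10 ('c'): new char, reset run to 1
  Position 11 ('c'): continues run of 'c', length=2
  Position 12 ('c'): continues run of 'c', length=3
  Position 13 ('a'): new char, reset run to 1
Longest run: 'c' with length 3

3


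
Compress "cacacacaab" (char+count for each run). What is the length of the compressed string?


Input: cacacacaab
Runs:
  'c' x 1 => "c1"
  'a' x 1 => "a1"
  'c' x 1 => "c1"
  'a' x 1 => "a1"
  'c' x 1 => "c1"
  'a' x 1 => "a1"
  'c' x 1 => "c1"
  'a' x 2 => "a2"
  'b' x 1 => "b1"
Compressed: "c1a1c1a1c1a1c1a2b1"
Compressed length: 18

18


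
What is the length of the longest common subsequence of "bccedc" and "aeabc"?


LCS of "bccedc" and "aeabc"
DP table:
           a    e    a    b    c
      0    0    0    0    0    0
  b   0    0    0    0    1    1
  c   0    0    0    0    1    2
  c   0    0    0    0    1    2
  e   0    0    1    1    1    2
  d   0    0    1    1    1    2
  c   0    0    1    1    1    2
LCS length = dp[6][5] = 2

2


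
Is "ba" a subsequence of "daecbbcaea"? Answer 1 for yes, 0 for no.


Check if "ba" is a subsequence of "daecbbcaea"
Greedy scan:
  Position 0 ('d'): no match needed
  Position 1 ('a'): no match needed
  Position 2 ('e'): no match needed
  Position 3 ('c'): no match needed
  Position 4 ('b'): matches sub[0] = 'b'
  Position 5 ('b'): no match needed
  Position 6 ('c'): no match needed
  Position 7 ('a'): matches sub[1] = 'a'
  Position 8 ('e'): no match needed
  Position 9 ('a'): no match needed
All 2 characters matched => is a subsequence

1


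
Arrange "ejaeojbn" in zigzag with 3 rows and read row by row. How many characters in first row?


Zigzag "ejaeojbn" into 3 rows:
Placing characters:
  'e' => row 0
  'j' => row 1
  'a' => row 2
  'e' => row 1
  'o' => row 0
  'j' => row 1
  'b' => row 2
  'n' => row 1
Rows:
  Row 0: "eo"
  Row 1: "jejn"
  Row 2: "ab"
First row length: 2

2


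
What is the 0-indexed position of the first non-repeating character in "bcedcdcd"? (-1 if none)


Input: bcedcdcd
Character frequencies:
  'b': 1
  'c': 3
  'd': 3
  'e': 1
Scanning left to right for freq == 1:
  Position 0 ('b'): unique! => answer = 0

0


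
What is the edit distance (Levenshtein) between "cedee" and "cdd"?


Computing edit distance: "cedee" -> "cdd"
DP table:
           c    d    d
      0    1    2    3
  c   1    0    1    2
  e   2    1    1    2
  d   3    2    1    1
  e   4    3    2    2
  e   5    4    3    3
Edit distance = dp[5][3] = 3

3


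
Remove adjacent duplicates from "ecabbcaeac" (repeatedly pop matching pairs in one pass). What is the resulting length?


Input: ecabbcaeac
Stack-based adjacent duplicate removal:
  Read 'e': push. Stack: e
  Read 'c': push. Stack: ec
  Read 'a': push. Stack: eca
  Read 'b': push. Stack: ecab
  Read 'b': matches stack top 'b' => pop. Stack: eca
  Read 'c': push. Stack: ecac
  Read 'a': push. Stack: ecaca
  Read 'e': push. Stack: ecacae
  Read 'a': push. Stack: ecacaea
  Read 'c': push. Stack: ecacaeac
Final stack: "ecacaeac" (length 8)

8


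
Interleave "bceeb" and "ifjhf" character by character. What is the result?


Interleaving "bceeb" and "ifjhf":
  Position 0: 'b' from first, 'i' from second => "bi"
  Position 1: 'c' from first, 'f' from second => "cf"
  Position 2: 'e' from first, 'j' from second => "ej"
  Position 3: 'e' from first, 'h' from second => "eh"
  Position 4: 'b' from first, 'f' from second => "bf"
Result: bicfejehbf

bicfejehbf


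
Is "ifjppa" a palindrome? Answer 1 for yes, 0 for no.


Input: ifjppa
Reversed: appjfi
  Compare pos 0 ('i') with pos 5 ('a'): MISMATCH
  Compare pos 1 ('f') with pos 4 ('p'): MISMATCH
  Compare pos 2 ('j') with pos 3 ('p'): MISMATCH
Result: not a palindrome

0


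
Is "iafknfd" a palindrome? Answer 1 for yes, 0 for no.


Input: iafknfd
Reversed: dfnkfai
  Compare pos 0 ('i') with pos 6 ('d'): MISMATCH
  Compare pos 1 ('a') with pos 5 ('f'): MISMATCH
  Compare pos 2 ('f') with pos 4 ('n'): MISMATCH
Result: not a palindrome

0


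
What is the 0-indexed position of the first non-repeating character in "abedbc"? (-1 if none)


Input: abedbc
Character frequencies:
  'a': 1
  'b': 2
  'c': 1
  'd': 1
  'e': 1
Scanning left to right for freq == 1:
  Position 0 ('a'): unique! => answer = 0

0


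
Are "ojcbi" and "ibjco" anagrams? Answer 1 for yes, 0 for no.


Strings: "ojcbi", "ibjco"
Sorted first:  bcijo
Sorted second: bcijo
Sorted forms match => anagrams

1


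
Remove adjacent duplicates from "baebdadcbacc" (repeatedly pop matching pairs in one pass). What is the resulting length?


Input: baebdadcbacc
Stack-based adjacent duplicate removal:
  Read 'b': push. Stack: b
  Read 'a': push. Stack: ba
  Read 'e': push. Stack: bae
  Read 'b': push. Stack: baeb
  Read 'd': push. Stack: baebd
  Read 'a': push. Stack: baebda
  Read 'd': push. Stack: baebdad
  Read 'c': push. Stack: baebdadc
  Read 'b': push. Stack: baebdadcb
  Read 'a': push. Stack: baebdadcba
  Read 'c': push. Stack: baebdadcbac
  Read 'c': matches stack top 'c' => pop. Stack: baebdadcba
Final stack: "baebdadcba" (length 10)

10


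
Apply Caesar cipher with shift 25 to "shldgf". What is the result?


Caesar cipher: shift "shldgf" by 25
  's' (pos 18) + 25 = pos 17 = 'r'
  'h' (pos 7) + 25 = pos 6 = 'g'
  'l' (pos 11) + 25 = pos 10 = 'k'
  'd' (pos 3) + 25 = pos 2 = 'c'
  'g' (pos 6) + 25 = pos 5 = 'f'
  'f' (pos 5) + 25 = pos 4 = 'e'
Result: rgkcfe

rgkcfe


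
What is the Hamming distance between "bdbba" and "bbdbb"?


Comparing "bdbba" and "bbdbb" position by position:
  Position 0: 'b' vs 'b' => same
  Position 1: 'd' vs 'b' => differ
  Position 2: 'b' vs 'd' => differ
  Position 3: 'b' vs 'b' => same
  Position 4: 'a' vs 'b' => differ
Total differences (Hamming distance): 3

3


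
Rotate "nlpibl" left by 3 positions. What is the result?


Input: "nlpibl", rotate left by 3
First 3 characters: "nlp"
Remaining characters: "ibl"
Concatenate remaining + first: "ibl" + "nlp" = "iblnlp"

iblnlp


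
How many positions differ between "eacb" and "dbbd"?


Comparing "eacb" and "dbbd" position by position:
  Position 0: 'e' vs 'd' => DIFFER
  Position 1: 'a' vs 'b' => DIFFER
  Position 2: 'c' vs 'b' => DIFFER
  Position 3: 'b' vs 'd' => DIFFER
Positions that differ: 4

4


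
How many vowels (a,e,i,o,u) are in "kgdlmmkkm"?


Input: kgdlmmkkm
Checking each character:
  'k' at position 0: consonant
  'g' at position 1: consonant
  'd' at position 2: consonant
  'l' at position 3: consonant
  'm' at position 4: consonant
  'm' at position 5: consonant
  'k' at position 6: consonant
  'k' at position 7: consonant
  'm' at position 8: consonant
Total vowels: 0

0


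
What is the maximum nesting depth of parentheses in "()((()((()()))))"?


Input: "()((()((()()))))"
Tracking depth:
  Position 0 '(': depth becomes 1
  Position 1 ')': depth becomes 0
  Position 2 '(': depth becomes 1
  Position 3 '(': depth becomes 2
  Position 4 '(': depth becomes 3
  Position 5 ')': depth becomes 2
  Position 6 '(': depth becomes 3
  Position 7 '(': depth becomes 4
  Position 8 '(': depth becomes 5
  Position 9 ')': depth becomes 4
  Position 10 '(': depth becomes 5
  Position 11 ')': depth becomes 4
  Position 12 ')': depth becomes 3
  Position 13 ')': depth becomes 2
  Position 14 ')': depth becomes 1
  Position 15 ')': depth becomes 0
Maximum depth reached: 5

5


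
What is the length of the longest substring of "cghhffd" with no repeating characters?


Input: "cghhffd"
Sliding window (track last position of each char):
  Position 0 ('c'): window [0,0] length 1 -- new best
  Position 1 ('g'): window [0,1] length 2 -- new best
  Position 2 ('h'): window [0,2] length 3 -- new best
  Position 3 ('h'): repeat (last at 2), move window start to 3
  Position 3 ('h'): window [3,3] length 1
  Position 4 ('f'): window [3,4] length 2
  Position 5 ('f'): repeat (last at 4), move window start to 5
  Position 5 ('f'): window [5,5] length 1
  Position 6 ('d'): window [5,6] length 2
Longest substring with no repeats: "cgh" with length 3

3


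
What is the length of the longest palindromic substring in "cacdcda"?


Input: "cacdcda"
Checking substrings for palindromes:
  [0:3] "cac" (len 3) => palindrome
  [2:5] "cdc" (len 3) => palindrome
  [3:6] "dcd" (len 3) => palindrome
Longest palindromic substring: "cac" with length 3

3


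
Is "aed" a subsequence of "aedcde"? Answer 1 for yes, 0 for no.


Check if "aed" is a subsequence of "aedcde"
Greedy scan:
  Position 0 ('a'): matches sub[0] = 'a'
  Position 1 ('e'): matches sub[1] = 'e'
  Position 2 ('d'): matches sub[2] = 'd'
  Position 3 ('c'): no match needed
  Position 4 ('d'): no match needed
  Position 5 ('e'): no match needed
All 3 characters matched => is a subsequence

1
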